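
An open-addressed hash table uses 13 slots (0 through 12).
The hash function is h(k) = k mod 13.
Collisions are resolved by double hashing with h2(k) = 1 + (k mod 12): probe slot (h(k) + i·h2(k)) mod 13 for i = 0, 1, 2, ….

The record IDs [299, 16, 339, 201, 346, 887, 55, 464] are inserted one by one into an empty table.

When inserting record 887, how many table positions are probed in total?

2

299: h=0 => slot 0
16: h=3 => slot 3
339: h=1 => slot 1
201: h=6 => slot 6
346: h=8 => slot 8
887: h=3, h2=12, probe 3,2 => slot 2
55: h=3, h2=8, probe 3,11 => slot 11
464: h=9 => slot 9
Table: [299, 339, 887, 16, -, -, 201, -, 346, 464, -, 55, -]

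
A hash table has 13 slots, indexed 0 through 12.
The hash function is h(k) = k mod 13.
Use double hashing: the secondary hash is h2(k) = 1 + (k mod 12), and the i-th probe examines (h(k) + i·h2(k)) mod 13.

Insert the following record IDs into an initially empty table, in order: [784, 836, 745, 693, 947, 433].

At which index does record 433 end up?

784 hashes to 4; slot 4 is free -> place at 4.
836 hashes to 4, h2=9; 4 taken -> place at 0.
745 hashes to 4, h2=2; 4 taken -> place at 6.
693 hashes to 4, h2=10; 4 taken -> place at 1.
947 hashes to 11; slot 11 is free -> place at 11.
433 hashes to 4, h2=2; 4,6 taken -> place at 8.
Table: [836, 693, -, -, 784, -, 745, -, 433, -, -, 947, -]

8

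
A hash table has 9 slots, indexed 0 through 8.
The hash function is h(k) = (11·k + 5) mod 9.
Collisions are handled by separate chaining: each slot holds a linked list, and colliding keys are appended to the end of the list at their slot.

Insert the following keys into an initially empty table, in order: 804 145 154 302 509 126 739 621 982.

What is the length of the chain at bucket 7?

4

804 → bucket 2
145 → bucket 7
154 → bucket 7 (collision)
302 → bucket 6
509 → bucket 6 (collision)
126 → bucket 5
739 → bucket 7 (collision)
621 → bucket 5 (collision)
982 → bucket 7 (collision)
Final buckets:
0: ∅
1: ∅
2: 804
3: ∅
4: ∅
5: 126 -> 621
6: 302 -> 509
7: 145 -> 154 -> 739 -> 982
8: ∅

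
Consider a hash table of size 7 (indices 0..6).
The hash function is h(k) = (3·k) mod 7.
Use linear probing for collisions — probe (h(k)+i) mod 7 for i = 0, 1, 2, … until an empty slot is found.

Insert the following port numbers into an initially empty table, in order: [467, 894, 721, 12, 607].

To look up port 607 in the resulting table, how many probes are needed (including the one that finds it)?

467: h=1 → slot 1
894: h=1, probe 1,2 → slot 2
721: h=0 → slot 0
12: h=1, probe 1,2,3 → slot 3
607: h=1, probe 1,2,3,4 → slot 4
Table: [721, 467, 894, 12, 607, -, -]
Lookup 607: h=1, probe 1,2,3,4 → found at 4.

4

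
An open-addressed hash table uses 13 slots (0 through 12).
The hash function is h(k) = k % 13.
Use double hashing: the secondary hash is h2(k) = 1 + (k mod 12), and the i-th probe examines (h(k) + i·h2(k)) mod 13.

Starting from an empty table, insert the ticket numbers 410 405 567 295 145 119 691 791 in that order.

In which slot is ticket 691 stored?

10

410: h=7 → slot 7
405: h=2 → slot 2
567: h=8 → slot 8
295: h=9 → slot 9
145: h=2, h2=2, probe 2,4 → slot 4
119: h=2, h2=12, probe 2,1 → slot 1
691: h=2, h2=8, probe 2,10 → slot 10
791: h=11 → slot 11
Table: [., 119, 405, ., 145, ., ., 410, 567, 295, 691, 791, .]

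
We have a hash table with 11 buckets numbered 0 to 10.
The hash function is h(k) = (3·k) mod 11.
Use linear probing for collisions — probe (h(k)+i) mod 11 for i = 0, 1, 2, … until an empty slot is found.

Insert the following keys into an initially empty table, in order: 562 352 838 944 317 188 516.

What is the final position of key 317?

7

Insert 562: h=3, slot 3 empty -> index 3.
Insert 352: h=0, slot 0 empty -> index 0.
Insert 838: h=6, slot 6 empty -> index 6.
Insert 944: h=5, slot 5 empty -> index 5.
Insert 317: h=5, slots 5,6 occupied -> index 7.
Insert 188: h=3, slot 3 occupied -> index 4.
Insert 516: h=8, slot 8 empty -> index 8.
Table: [352, _, _, 562, 188, 944, 838, 317, 516, _, _]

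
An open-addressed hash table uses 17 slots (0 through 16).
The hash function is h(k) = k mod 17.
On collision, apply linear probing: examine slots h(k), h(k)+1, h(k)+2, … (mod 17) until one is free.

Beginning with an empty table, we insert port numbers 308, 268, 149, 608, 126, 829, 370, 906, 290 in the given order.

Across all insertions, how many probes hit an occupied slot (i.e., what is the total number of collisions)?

Insert 308: h=2, slot 2 empty → index 2.
Insert 268: h=13, slot 13 empty → index 13.
Insert 149: h=13, slot 13 occupied → index 14.
Insert 608: h=13, slots 13,14 occupied → index 15.
Insert 126: h=7, slot 7 empty → index 7.
Insert 829: h=13, slots 13,14,15 occupied → index 16.
Insert 370: h=13, slots 13,14,15,16 occupied → index 0.
Insert 906: h=5, slot 5 empty → index 5.
Insert 290: h=1, slot 1 empty → index 1.
Table: [370, 290, 308, —, —, 906, —, 126, —, —, —, —, —, 268, 149, 608, 829]

10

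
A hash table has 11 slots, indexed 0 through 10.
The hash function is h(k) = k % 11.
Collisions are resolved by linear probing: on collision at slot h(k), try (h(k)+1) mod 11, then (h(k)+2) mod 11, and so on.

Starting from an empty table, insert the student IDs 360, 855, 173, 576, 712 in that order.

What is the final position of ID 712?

Insert 360: h=8, slot 8 empty => index 8.
Insert 855: h=8, slot 8 occupied => index 9.
Insert 173: h=8, slots 8,9 occupied => index 10.
Insert 576: h=4, slot 4 empty => index 4.
Insert 712: h=8, slots 8,9,10 occupied => index 0.
Table: [712, ., ., ., 576, ., ., ., 360, 855, 173]

0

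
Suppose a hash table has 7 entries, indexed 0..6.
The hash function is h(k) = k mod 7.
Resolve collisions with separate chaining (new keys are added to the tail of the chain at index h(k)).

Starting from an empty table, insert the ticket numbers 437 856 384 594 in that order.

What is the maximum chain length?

2

Insert 437: h=3, bucket 3 empty -> new chain.
Insert 856: h=2, bucket 2 empty -> new chain.
Insert 384: h=6, bucket 6 empty -> new chain.
Insert 594: h=6, bucket 6 nonempty -> append to chain.
Final buckets:
0: ∅
1: ∅
2: 856
3: 437
4: ∅
5: ∅
6: 384 -> 594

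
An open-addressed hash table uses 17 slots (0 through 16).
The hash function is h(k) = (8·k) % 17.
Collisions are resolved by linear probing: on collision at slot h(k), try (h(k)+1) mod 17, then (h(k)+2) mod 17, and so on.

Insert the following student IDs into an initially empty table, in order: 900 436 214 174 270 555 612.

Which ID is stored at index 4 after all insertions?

555

900: h=9 -> slot 9
436: h=3 -> slot 3
214: h=12 -> slot 12
174: h=15 -> slot 15
270: h=1 -> slot 1
555: h=3, probe 3,4 -> slot 4
612: h=0 -> slot 0
Table: [612, 270, ., 436, 555, ., ., ., ., 900, ., ., 214, ., ., 174, .]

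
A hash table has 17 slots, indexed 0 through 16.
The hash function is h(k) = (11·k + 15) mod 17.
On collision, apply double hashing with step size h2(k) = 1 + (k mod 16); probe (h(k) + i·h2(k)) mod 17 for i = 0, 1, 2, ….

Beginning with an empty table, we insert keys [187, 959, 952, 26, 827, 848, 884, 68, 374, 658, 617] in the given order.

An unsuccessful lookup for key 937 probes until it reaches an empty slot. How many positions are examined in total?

187: h=15 => slot 15
959: h=7 => slot 7
952: h=15, h2=9, probe 15,7,16 => slot 16
26: h=12 => slot 12
827: h=0 => slot 0
848: h=10 => slot 10
884: h=15, h2=5, probe 15,3 => slot 3
68: h=15, h2=5, probe 15,3,8 => slot 8
374: h=15, h2=7, probe 15,5 => slot 5
658: h=11 => slot 11
617: h=2 => slot 2
Table: [827, —, 617, 884, —, 374, —, 959, 68, —, 848, 658, 26, —, —, 187, 952]
Lookup 937: h=3, h2=10, probe 3,13 → slot 13 empty, not found.

2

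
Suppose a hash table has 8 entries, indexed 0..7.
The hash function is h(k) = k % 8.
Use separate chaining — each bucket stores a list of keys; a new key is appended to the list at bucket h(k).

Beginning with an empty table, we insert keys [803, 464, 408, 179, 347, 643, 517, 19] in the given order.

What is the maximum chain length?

803 → bucket 3
464 → bucket 0
408 → bucket 0 (collision)
179 → bucket 3 (collision)
347 → bucket 3 (collision)
643 → bucket 3 (collision)
517 → bucket 5
19 → bucket 3 (collision)
Final buckets:
0: 464 -> 408
1: ∅
2: ∅
3: 803 -> 179 -> 347 -> 643 -> 19
4: ∅
5: 517
6: ∅
7: ∅

5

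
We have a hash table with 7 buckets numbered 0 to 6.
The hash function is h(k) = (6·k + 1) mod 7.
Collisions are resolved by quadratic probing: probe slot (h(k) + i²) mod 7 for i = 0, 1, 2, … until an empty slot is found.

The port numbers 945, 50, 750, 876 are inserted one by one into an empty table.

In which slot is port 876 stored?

2

945 hashes to 1; slot 1 is free → place at 1.
50 hashes to 0; slot 0 is free → place at 0.
750 hashes to 0; 0,1 taken → place at 4.
876 hashes to 0; 0,1,4 taken → place at 2.
Table: [50, 945, 876, -, 750, -, -]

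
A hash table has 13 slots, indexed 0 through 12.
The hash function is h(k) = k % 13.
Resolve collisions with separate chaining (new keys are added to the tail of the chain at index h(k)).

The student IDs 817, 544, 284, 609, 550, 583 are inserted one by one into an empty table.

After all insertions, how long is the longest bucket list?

817 -> bucket 11
544 -> bucket 11 (collision)
284 -> bucket 11 (collision)
609 -> bucket 11 (collision)
550 -> bucket 4
583 -> bucket 11 (collision)
Final buckets:
0: ∅
1: ∅
2: ∅
3: ∅
4: 550
5: ∅
6: ∅
7: ∅
8: ∅
9: ∅
10: ∅
11: 817 -> 544 -> 284 -> 609 -> 583
12: ∅

5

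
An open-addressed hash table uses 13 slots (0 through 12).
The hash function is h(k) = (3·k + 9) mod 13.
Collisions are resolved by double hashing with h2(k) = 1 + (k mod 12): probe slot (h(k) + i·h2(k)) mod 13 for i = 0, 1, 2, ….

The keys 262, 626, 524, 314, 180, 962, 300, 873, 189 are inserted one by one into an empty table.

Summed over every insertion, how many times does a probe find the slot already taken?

262: h=2 => slot 2
626: h=2, h2=3, probe 2,5 => slot 5
524: h=8 => slot 8
314: h=2, h2=3, probe 2,5,8,11 => slot 11
180: h=3 => slot 3
962: h=9 => slot 9
300: h=12 => slot 12
873: h=2, h2=10, probe 2,12,9,6 => slot 6
189: h=4 => slot 4
Table: [-, -, 262, 180, 189, 626, 873, -, 524, 962, -, 314, 300]

7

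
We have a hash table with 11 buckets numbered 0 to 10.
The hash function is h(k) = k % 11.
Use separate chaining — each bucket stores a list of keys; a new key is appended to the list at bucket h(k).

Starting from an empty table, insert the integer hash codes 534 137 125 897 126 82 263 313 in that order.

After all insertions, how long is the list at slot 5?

4

Insert 534: h=6, bucket 6 empty → new chain.
Insert 137: h=5, bucket 5 empty → new chain.
Insert 125: h=4, bucket 4 empty → new chain.
Insert 897: h=6, bucket 6 nonempty → append to chain.
Insert 126: h=5, bucket 5 nonempty → append to chain.
Insert 82: h=5, bucket 5 nonempty → append to chain.
Insert 263: h=10, bucket 10 empty → new chain.
Insert 313: h=5, bucket 5 nonempty → append to chain.
Final buckets:
0: —
1: —
2: —
3: —
4: 125
5: 137 -> 126 -> 82 -> 313
6: 534 -> 897
7: —
8: —
9: —
10: 263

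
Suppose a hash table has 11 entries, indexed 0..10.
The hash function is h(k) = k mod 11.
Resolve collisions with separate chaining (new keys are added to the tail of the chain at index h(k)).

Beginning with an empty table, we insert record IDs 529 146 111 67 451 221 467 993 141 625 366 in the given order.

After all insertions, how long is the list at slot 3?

Insert 529: h=1, bucket 1 empty → new chain.
Insert 146: h=3, bucket 3 empty → new chain.
Insert 111: h=1, bucket 1 nonempty → append to chain.
Insert 67: h=1, bucket 1 nonempty → append to chain.
Insert 451: h=0, bucket 0 empty → new chain.
Insert 221: h=1, bucket 1 nonempty → append to chain.
Insert 467: h=5, bucket 5 empty → new chain.
Insert 993: h=3, bucket 3 nonempty → append to chain.
Insert 141: h=9, bucket 9 empty → new chain.
Insert 625: h=9, bucket 9 nonempty → append to chain.
Insert 366: h=3, bucket 3 nonempty → append to chain.
Final buckets:
0: 451
1: 529 -> 111 -> 67 -> 221
2: _
3: 146 -> 993 -> 366
4: _
5: 467
6: _
7: _
8: _
9: 141 -> 625
10: _

3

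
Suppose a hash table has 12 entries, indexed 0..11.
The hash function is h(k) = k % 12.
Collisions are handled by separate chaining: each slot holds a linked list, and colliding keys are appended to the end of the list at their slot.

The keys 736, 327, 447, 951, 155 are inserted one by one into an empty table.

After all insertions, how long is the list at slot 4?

Insert 736: h=4, bucket 4 empty -> new chain.
Insert 327: h=3, bucket 3 empty -> new chain.
Insert 447: h=3, bucket 3 nonempty -> append to chain.
Insert 951: h=3, bucket 3 nonempty -> append to chain.
Insert 155: h=11, bucket 11 empty -> new chain.
Final buckets:
0: -
1: -
2: -
3: 327 -> 447 -> 951
4: 736
5: -
6: -
7: -
8: -
9: -
10: -
11: 155

1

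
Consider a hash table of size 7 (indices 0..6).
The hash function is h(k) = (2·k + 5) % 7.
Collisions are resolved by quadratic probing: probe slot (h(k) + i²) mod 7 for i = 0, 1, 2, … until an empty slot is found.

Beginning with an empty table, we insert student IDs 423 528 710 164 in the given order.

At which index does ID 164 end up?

423 hashes to 4; slot 4 is free => place at 4.
528 hashes to 4; 4 taken => place at 5.
710 hashes to 4; 4,5 taken => place at 1.
164 hashes to 4; 4,5,1 taken => place at 6.
Table: [., 710, ., ., 423, 528, 164]

6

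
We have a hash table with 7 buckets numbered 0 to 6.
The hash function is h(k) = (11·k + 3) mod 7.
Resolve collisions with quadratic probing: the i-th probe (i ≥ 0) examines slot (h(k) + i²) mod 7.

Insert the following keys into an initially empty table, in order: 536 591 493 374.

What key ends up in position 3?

536 hashes to 5; slot 5 is free => place at 5.
591 hashes to 1; slot 1 is free => place at 1.
493 hashes to 1; 1 taken => place at 2.
374 hashes to 1; 1,2,5 taken => place at 3.
Table: [_, 591, 493, 374, _, 536, _]

374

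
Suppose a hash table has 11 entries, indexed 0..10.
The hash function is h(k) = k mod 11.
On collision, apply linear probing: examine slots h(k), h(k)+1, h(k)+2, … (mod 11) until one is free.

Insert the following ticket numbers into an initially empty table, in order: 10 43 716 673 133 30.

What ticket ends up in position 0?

10 hashes to 10; slot 10 is free -> place at 10.
43 hashes to 10; 10 taken -> place at 0.
716 hashes to 1; slot 1 is free -> place at 1.
673 hashes to 2; slot 2 is free -> place at 2.
133 hashes to 1; 1,2 taken -> place at 3.
30 hashes to 8; slot 8 is free -> place at 8.
Table: [43, 716, 673, 133, _, _, _, _, 30, _, 10]

43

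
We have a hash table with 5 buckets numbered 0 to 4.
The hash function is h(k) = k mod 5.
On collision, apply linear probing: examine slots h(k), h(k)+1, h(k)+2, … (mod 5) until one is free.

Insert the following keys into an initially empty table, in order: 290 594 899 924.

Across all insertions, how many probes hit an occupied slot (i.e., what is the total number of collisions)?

5

290 hashes to 0; slot 0 is free → place at 0.
594 hashes to 4; slot 4 is free → place at 4.
899 hashes to 4; 4,0 taken → place at 1.
924 hashes to 4; 4,0,1 taken → place at 2.
Table: [290, 899, 924, -, 594]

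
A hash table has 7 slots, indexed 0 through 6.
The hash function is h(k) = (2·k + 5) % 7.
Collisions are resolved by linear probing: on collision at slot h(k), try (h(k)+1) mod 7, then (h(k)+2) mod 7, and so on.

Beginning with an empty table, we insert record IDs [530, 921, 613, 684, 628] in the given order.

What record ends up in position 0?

613

Insert 530: h=1, slot 1 empty → index 1.
Insert 921: h=6, slot 6 empty → index 6.
Insert 613: h=6, slot 6 occupied → index 0.
Insert 684: h=1, slot 1 occupied → index 2.
Insert 628: h=1, slots 1,2 occupied → index 3.
Table: [613, 530, 684, 628, ., ., 921]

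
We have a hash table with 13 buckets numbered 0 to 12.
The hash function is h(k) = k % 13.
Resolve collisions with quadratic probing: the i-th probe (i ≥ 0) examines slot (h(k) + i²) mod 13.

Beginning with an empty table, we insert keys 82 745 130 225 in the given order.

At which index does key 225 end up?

82: h=4 -> slot 4
745: h=4, probe 4,5 -> slot 5
130: h=0 -> slot 0
225: h=4, probe 4,5,8 -> slot 8
Table: [130, -, -, -, 82, 745, -, -, 225, -, -, -, -]

8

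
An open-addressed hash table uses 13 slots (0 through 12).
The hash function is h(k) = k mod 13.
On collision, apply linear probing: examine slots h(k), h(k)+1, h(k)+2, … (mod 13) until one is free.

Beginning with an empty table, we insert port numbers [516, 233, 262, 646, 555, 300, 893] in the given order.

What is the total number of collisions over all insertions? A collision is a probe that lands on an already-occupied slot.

516: h=9 → slot 9
233: h=12 → slot 12
262: h=2 → slot 2
646: h=9, probe 9,10 → slot 10
555: h=9, probe 9,10,11 → slot 11
300: h=1 → slot 1
893: h=9, probe 9,10,11,12,0 → slot 0
Table: [893, 300, 262, ., ., ., ., ., ., 516, 646, 555, 233]

7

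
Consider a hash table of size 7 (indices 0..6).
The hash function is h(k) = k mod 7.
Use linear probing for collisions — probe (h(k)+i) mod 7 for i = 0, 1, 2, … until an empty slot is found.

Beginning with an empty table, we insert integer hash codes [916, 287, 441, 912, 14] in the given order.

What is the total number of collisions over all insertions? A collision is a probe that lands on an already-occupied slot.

4

Insert 916: h=6, slot 6 empty → index 6.
Insert 287: h=0, slot 0 empty → index 0.
Insert 441: h=0, slot 0 occupied → index 1.
Insert 912: h=2, slot 2 empty → index 2.
Insert 14: h=0, slots 0,1,2 occupied → index 3.
Table: [287, 441, 912, 14, _, _, 916]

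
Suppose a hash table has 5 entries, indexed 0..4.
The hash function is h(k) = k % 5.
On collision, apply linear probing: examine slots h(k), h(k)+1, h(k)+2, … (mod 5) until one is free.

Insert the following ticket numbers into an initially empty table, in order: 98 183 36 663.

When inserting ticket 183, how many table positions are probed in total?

Insert 98: h=3, slot 3 empty => index 3.
Insert 183: h=3, slot 3 occupied => index 4.
Insert 36: h=1, slot 1 empty => index 1.
Insert 663: h=3, slots 3,4 occupied => index 0.
Table: [663, 36, -, 98, 183]

2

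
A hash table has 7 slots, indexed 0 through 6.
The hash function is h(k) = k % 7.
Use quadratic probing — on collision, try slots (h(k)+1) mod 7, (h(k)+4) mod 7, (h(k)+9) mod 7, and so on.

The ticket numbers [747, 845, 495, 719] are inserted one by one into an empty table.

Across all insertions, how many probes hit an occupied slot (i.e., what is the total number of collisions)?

747: h=5 => slot 5
845: h=5, probe 5,6 => slot 6
495: h=5, probe 5,6,2 => slot 2
719: h=5, probe 5,6,2,0 => slot 0
Table: [719, —, 495, —, —, 747, 845]

6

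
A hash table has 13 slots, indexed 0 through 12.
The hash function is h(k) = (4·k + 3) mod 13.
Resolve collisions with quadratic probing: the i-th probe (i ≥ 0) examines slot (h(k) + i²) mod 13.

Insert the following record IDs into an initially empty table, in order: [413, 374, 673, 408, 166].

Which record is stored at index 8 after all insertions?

Insert 413: h=4, slot 4 empty => index 4.
Insert 374: h=4, slot 4 occupied => index 5.
Insert 673: h=4, slots 4,5 occupied => index 8.
Insert 408: h=10, slot 10 empty => index 10.
Insert 166: h=4, slots 4,5,8 occupied => index 0.
Table: [166, —, —, —, 413, 374, —, —, 673, —, 408, —, —]

673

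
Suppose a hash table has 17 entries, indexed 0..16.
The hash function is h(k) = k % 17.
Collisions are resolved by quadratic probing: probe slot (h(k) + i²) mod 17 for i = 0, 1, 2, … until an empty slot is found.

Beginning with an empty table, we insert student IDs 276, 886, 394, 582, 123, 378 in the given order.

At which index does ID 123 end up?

276 hashes to 4; slot 4 is free -> place at 4.
886 hashes to 2; slot 2 is free -> place at 2.
394 hashes to 3; slot 3 is free -> place at 3.
582 hashes to 4; 4 taken -> place at 5.
123 hashes to 4; 4,5 taken -> place at 8.
378 hashes to 4; 4,5,8 taken -> place at 13.
Table: [., ., 886, 394, 276, 582, ., ., 123, ., ., ., ., 378, ., ., .]

8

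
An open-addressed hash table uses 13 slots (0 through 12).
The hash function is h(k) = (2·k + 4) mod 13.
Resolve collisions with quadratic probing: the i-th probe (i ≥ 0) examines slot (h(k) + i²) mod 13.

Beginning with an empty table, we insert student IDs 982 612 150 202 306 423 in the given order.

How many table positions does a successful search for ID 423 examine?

6

982 hashes to 5; slot 5 is free → place at 5.
612 hashes to 6; slot 6 is free → place at 6.
150 hashes to 5; 5,6 taken → place at 9.
202 hashes to 5; 5,6,9 taken → place at 1.
306 hashes to 5; 5,6,9,1 taken → place at 8.
423 hashes to 5; 5,6,9,1,8 taken → place at 4.
Table: [—, 202, —, —, 423, 982, 612, —, 306, 150, —, —, —]
Lookup 423: h=5, probe 5,6,9,1,8,4 → found at 4.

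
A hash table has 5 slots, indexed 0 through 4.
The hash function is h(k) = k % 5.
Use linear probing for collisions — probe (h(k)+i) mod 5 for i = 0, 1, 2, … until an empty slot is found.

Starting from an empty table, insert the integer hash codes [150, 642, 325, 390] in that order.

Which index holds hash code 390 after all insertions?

3

Insert 150: h=0, slot 0 empty -> index 0.
Insert 642: h=2, slot 2 empty -> index 2.
Insert 325: h=0, slot 0 occupied -> index 1.
Insert 390: h=0, slots 0,1,2 occupied -> index 3.
Table: [150, 325, 642, 390, _]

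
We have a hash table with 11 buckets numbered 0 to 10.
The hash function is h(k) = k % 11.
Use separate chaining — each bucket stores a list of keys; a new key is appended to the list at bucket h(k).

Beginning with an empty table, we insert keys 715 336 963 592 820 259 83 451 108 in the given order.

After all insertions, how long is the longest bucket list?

5

715 → bucket 0
336 → bucket 6
963 → bucket 6 (collision)
592 → bucket 9
820 → bucket 6 (collision)
259 → bucket 6 (collision)
83 → bucket 6 (collision)
451 → bucket 0 (collision)
108 → bucket 9 (collision)
Final buckets:
0: 715 -> 451
1: ∅
2: ∅
3: ∅
4: ∅
5: ∅
6: 336 -> 963 -> 820 -> 259 -> 83
7: ∅
8: ∅
9: 592 -> 108
10: ∅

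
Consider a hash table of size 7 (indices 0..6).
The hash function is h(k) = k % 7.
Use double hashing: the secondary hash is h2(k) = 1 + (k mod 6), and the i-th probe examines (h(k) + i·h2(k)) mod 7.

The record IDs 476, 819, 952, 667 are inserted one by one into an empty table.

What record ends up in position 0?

Insert 476: h=0, slot 0 empty => index 0.
Insert 819: h=0, h2=4, slot 0 occupied => index 4.
Insert 952: h=0, h2=5, slot 0 occupied => index 5.
Insert 667: h=2, slot 2 empty => index 2.
Table: [476, ∅, 667, ∅, 819, 952, ∅]

476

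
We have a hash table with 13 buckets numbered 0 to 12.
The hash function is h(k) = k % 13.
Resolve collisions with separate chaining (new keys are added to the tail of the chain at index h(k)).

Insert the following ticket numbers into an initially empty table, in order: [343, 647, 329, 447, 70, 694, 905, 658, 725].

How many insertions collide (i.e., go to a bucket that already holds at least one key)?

343 -> bucket 5
647 -> bucket 10
329 -> bucket 4
447 -> bucket 5 (collision)
70 -> bucket 5 (collision)
694 -> bucket 5 (collision)
905 -> bucket 8
658 -> bucket 8 (collision)
725 -> bucket 10 (collision)
Final buckets:
0: —
1: —
2: —
3: —
4: 329
5: 343 -> 447 -> 70 -> 694
6: —
7: —
8: 905 -> 658
9: —
10: 647 -> 725
11: —
12: —

5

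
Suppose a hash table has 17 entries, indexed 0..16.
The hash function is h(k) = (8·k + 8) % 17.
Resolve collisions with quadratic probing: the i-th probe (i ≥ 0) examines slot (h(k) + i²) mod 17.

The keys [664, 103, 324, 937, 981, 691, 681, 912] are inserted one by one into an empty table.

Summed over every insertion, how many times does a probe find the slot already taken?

7

664 hashes to 16; slot 16 is free -> place at 16.
103 hashes to 16; 16 taken -> place at 0.
324 hashes to 16; 16,0 taken -> place at 3.
937 hashes to 7; slot 7 is free -> place at 7.
981 hashes to 2; slot 2 is free -> place at 2.
691 hashes to 11; slot 11 is free -> place at 11.
681 hashes to 16; 16,0,3 taken -> place at 8.
912 hashes to 11; 11 taken -> place at 12.
Table: [103, ., 981, 324, ., ., ., 937, 681, ., ., 691, 912, ., ., ., 664]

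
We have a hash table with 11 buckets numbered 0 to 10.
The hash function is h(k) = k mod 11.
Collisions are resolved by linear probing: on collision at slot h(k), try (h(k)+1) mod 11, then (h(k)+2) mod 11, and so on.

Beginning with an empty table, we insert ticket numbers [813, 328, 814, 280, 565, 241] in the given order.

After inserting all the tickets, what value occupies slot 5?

280

813: h=10 → slot 10
328: h=9 → slot 9
814: h=0 → slot 0
280: h=5 → slot 5
565: h=4 → slot 4
241: h=10, probe 10,0,1 → slot 1
Table: [814, 241, ., ., 565, 280, ., ., ., 328, 813]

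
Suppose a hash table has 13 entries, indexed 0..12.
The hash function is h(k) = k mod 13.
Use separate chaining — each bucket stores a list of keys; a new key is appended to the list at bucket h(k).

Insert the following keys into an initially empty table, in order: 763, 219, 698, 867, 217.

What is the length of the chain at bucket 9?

4

Insert 763: h=9, bucket 9 empty → new chain.
Insert 219: h=11, bucket 11 empty → new chain.
Insert 698: h=9, bucket 9 nonempty → append to chain.
Insert 867: h=9, bucket 9 nonempty → append to chain.
Insert 217: h=9, bucket 9 nonempty → append to chain.
Final buckets:
0: ∅
1: ∅
2: ∅
3: ∅
4: ∅
5: ∅
6: ∅
7: ∅
8: ∅
9: 763 -> 698 -> 867 -> 217
10: ∅
11: 219
12: ∅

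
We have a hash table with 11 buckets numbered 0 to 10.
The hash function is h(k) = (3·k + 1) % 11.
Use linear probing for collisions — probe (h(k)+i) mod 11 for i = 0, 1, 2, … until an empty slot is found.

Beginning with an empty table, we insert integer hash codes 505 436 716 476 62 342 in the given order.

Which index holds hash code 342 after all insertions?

5

Insert 505: h=9, slot 9 empty => index 9.
Insert 436: h=0, slot 0 empty => index 0.
Insert 716: h=4, slot 4 empty => index 4.
Insert 476: h=10, slot 10 empty => index 10.
Insert 62: h=0, slot 0 occupied => index 1.
Insert 342: h=4, slot 4 occupied => index 5.
Table: [436, 62, _, _, 716, 342, _, _, _, 505, 476]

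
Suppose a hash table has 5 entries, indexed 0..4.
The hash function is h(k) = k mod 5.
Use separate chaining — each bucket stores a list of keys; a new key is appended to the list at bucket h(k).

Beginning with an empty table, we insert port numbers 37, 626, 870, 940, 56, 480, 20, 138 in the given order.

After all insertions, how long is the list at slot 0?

4

37 -> bucket 2
626 -> bucket 1
870 -> bucket 0
940 -> bucket 0 (collision)
56 -> bucket 1 (collision)
480 -> bucket 0 (collision)
20 -> bucket 0 (collision)
138 -> bucket 3
Final buckets:
0: 870 -> 940 -> 480 -> 20
1: 626 -> 56
2: 37
3: 138
4: ∅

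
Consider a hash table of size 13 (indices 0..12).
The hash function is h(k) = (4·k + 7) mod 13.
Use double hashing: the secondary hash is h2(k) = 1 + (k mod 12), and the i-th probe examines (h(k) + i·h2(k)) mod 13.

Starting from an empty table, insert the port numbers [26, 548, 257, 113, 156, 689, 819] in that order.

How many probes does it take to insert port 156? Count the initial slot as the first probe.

3

26 hashes to 7; slot 7 is free -> place at 7.
548 hashes to 2; slot 2 is free -> place at 2.
257 hashes to 8; slot 8 is free -> place at 8.
113 hashes to 4; slot 4 is free -> place at 4.
156 hashes to 7, h2=1; 7,8 taken -> place at 9.
689 hashes to 7, h2=6; 7 taken -> place at 0.
819 hashes to 7, h2=4; 7 taken -> place at 11.
Table: [689, —, 548, —, 113, —, —, 26, 257, 156, —, 819, —]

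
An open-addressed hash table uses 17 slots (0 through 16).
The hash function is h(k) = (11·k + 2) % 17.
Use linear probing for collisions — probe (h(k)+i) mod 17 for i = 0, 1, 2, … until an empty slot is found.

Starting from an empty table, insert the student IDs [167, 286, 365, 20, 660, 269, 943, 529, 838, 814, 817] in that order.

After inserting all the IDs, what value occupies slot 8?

167 hashes to 3; slot 3 is free → place at 3.
286 hashes to 3; 3 taken → place at 4.
365 hashes to 5; slot 5 is free → place at 5.
20 hashes to 1; slot 1 is free → place at 1.
660 hashes to 3; 3,4,5 taken → place at 6.
269 hashes to 3; 3,4,5,6 taken → place at 7.
943 hashes to 5; 5,6,7 taken → place at 8.
529 hashes to 7; 7,8 taken → place at 9.
838 hashes to 6; 6,7,8,9 taken → place at 10.
814 hashes to 14; slot 14 is free → place at 14.
817 hashes to 13; slot 13 is free → place at 13.
Table: [∅, 20, ∅, 167, 286, 365, 660, 269, 943, 529, 838, ∅, ∅, 817, 814, ∅, ∅]

943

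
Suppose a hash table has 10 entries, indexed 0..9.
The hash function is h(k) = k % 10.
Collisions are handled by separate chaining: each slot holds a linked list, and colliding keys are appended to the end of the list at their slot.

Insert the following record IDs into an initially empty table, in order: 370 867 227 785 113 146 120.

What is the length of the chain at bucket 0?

Insert 370: h=0, bucket 0 empty → new chain.
Insert 867: h=7, bucket 7 empty → new chain.
Insert 227: h=7, bucket 7 nonempty → append to chain.
Insert 785: h=5, bucket 5 empty → new chain.
Insert 113: h=3, bucket 3 empty → new chain.
Insert 146: h=6, bucket 6 empty → new chain.
Insert 120: h=0, bucket 0 nonempty → append to chain.
Final buckets:
0: 370 -> 120
1: .
2: .
3: 113
4: .
5: 785
6: 146
7: 867 -> 227
8: .
9: .

2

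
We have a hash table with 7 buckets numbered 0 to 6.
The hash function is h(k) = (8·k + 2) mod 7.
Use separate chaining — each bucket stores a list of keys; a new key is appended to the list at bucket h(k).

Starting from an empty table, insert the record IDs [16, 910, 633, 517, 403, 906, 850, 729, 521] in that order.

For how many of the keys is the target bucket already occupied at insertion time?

3

16 -> bucket 4
910 -> bucket 2
633 -> bucket 5
517 -> bucket 1
403 -> bucket 6
906 -> bucket 5 (collision)
850 -> bucket 5 (collision)
729 -> bucket 3
521 -> bucket 5 (collision)
Final buckets:
0: ∅
1: 517
2: 910
3: 729
4: 16
5: 633 -> 906 -> 850 -> 521
6: 403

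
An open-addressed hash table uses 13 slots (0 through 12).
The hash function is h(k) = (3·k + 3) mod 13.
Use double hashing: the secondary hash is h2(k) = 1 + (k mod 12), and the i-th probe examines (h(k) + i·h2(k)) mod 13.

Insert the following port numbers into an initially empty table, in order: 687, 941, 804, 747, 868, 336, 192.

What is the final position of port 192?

9

Insert 687: h=10, slot 10 empty -> index 10.
Insert 941: h=5, slot 5 empty -> index 5.
Insert 804: h=10, h2=1, slot 10 occupied -> index 11.
Insert 747: h=8, slot 8 empty -> index 8.
Insert 868: h=7, slot 7 empty -> index 7.
Insert 336: h=10, h2=1, slots 10,11 occupied -> index 12.
Insert 192: h=7, h2=1, slots 7,8 occupied -> index 9.
Table: [_, _, _, _, _, 941, _, 868, 747, 192, 687, 804, 336]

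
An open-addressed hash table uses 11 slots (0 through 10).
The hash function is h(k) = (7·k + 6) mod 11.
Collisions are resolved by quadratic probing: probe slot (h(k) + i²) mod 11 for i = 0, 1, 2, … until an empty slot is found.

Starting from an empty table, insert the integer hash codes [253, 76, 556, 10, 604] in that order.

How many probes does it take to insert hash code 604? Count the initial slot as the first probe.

3

253: h=6 => slot 6
76: h=10 => slot 10
556: h=4 => slot 4
10: h=10, probe 10,0 => slot 0
604: h=10, probe 10,0,3 => slot 3
Table: [10, _, _, 604, 556, _, 253, _, _, _, 76]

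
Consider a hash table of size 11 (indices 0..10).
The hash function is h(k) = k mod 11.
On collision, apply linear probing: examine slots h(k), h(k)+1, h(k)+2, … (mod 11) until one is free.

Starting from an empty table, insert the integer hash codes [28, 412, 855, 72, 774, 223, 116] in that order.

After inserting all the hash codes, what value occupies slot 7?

28 hashes to 6; slot 6 is free => place at 6.
412 hashes to 5; slot 5 is free => place at 5.
855 hashes to 8; slot 8 is free => place at 8.
72 hashes to 6; 6 taken => place at 7.
774 hashes to 4; slot 4 is free => place at 4.
223 hashes to 3; slot 3 is free => place at 3.
116 hashes to 6; 6,7,8 taken => place at 9.
Table: [_, _, _, 223, 774, 412, 28, 72, 855, 116, _]

72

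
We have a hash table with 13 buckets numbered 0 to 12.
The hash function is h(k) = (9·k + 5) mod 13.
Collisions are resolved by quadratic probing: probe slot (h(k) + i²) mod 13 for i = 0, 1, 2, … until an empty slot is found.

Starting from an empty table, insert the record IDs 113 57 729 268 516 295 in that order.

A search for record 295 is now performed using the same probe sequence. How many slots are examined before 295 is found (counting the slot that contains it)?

113: h=8 -> slot 8
57: h=11 -> slot 11
729: h=1 -> slot 1
268: h=12 -> slot 12
516: h=8, probe 8,9 -> slot 9
295: h=8, probe 8,9,12,4 -> slot 4
Table: [-, 729, -, -, 295, -, -, -, 113, 516, -, 57, 268]
Lookup 295: h=8, probe 8,9,12,4 → found at 4.

4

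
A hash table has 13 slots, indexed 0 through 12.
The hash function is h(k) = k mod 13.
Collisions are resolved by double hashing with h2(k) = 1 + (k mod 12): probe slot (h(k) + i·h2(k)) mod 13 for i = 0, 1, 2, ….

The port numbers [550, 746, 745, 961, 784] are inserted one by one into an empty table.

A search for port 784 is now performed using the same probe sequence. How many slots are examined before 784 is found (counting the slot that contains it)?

550 hashes to 4; slot 4 is free → place at 4.
746 hashes to 5; slot 5 is free → place at 5.
745 hashes to 4, h2=2; 4 taken → place at 6.
961 hashes to 12; slot 12 is free → place at 12.
784 hashes to 4, h2=5; 4 taken → place at 9.
Table: [_, _, _, _, 550, 746, 745, _, _, 784, _, _, 961]
Lookup 784: h=4, h2=5, probe 4,9 → found at 9.

2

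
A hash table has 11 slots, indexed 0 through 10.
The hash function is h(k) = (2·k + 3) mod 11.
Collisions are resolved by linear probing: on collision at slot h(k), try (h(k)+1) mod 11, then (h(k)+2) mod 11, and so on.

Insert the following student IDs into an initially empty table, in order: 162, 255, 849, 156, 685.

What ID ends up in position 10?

162: h=8 → slot 8
255: h=7 → slot 7
849: h=7, probe 7,8,9 → slot 9
156: h=7, probe 7,8,9,10 → slot 10
685: h=9, probe 9,10,0 → slot 0
Table: [685, —, —, —, —, —, —, 255, 162, 849, 156]

156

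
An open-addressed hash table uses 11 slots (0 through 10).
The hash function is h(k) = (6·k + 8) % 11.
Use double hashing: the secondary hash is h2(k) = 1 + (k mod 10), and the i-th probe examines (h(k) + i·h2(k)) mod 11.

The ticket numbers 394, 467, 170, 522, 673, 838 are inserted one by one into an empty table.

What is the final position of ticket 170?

6

394 hashes to 7; slot 7 is free -> place at 7.
467 hashes to 5; slot 5 is free -> place at 5.
170 hashes to 5, h2=1; 5 taken -> place at 6.
522 hashes to 5, h2=3; 5 taken -> place at 8.
673 hashes to 9; slot 9 is free -> place at 9.
838 hashes to 9, h2=9; 9,7,5 taken -> place at 3.
Table: [., ., ., 838, ., 467, 170, 394, 522, 673, .]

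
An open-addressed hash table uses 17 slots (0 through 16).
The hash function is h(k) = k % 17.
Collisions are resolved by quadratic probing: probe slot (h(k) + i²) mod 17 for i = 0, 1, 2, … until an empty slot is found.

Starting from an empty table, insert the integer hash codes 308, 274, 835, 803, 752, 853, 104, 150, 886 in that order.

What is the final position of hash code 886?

308: h=2 → slot 2
274: h=2, probe 2,3 → slot 3
835: h=2, probe 2,3,6 → slot 6
803: h=4 → slot 4
752: h=4, probe 4,5 → slot 5
853: h=3, probe 3,4,7 → slot 7
104: h=2, probe 2,3,6,11 → slot 11
150: h=14 → slot 14
886: h=2, probe 2,3,6,11,1 → slot 1
Table: [-, 886, 308, 274, 803, 752, 835, 853, -, -, -, 104, -, -, 150, -, -]

1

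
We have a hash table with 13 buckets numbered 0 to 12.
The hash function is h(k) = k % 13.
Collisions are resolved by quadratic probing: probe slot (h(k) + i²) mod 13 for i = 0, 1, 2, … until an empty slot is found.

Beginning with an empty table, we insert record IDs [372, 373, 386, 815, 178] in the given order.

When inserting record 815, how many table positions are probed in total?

3

372: h=8 => slot 8
373: h=9 => slot 9
386: h=9, probe 9,10 => slot 10
815: h=9, probe 9,10,0 => slot 0
178: h=9, probe 9,10,0,5 => slot 5
Table: [815, —, —, —, —, 178, —, —, 372, 373, 386, —, —]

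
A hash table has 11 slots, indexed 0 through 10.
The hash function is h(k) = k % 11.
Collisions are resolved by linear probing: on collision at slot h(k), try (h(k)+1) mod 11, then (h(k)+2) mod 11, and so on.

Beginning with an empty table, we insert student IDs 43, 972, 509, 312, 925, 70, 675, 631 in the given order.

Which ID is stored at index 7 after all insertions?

Insert 43: h=10, slot 10 empty => index 10.
Insert 972: h=4, slot 4 empty => index 4.
Insert 509: h=3, slot 3 empty => index 3.
Insert 312: h=4, slot 4 occupied => index 5.
Insert 925: h=1, slot 1 empty => index 1.
Insert 70: h=4, slots 4,5 occupied => index 6.
Insert 675: h=4, slots 4,5,6 occupied => index 7.
Insert 631: h=4, slots 4,5,6,7 occupied => index 8.
Table: [_, 925, _, 509, 972, 312, 70, 675, 631, _, 43]

675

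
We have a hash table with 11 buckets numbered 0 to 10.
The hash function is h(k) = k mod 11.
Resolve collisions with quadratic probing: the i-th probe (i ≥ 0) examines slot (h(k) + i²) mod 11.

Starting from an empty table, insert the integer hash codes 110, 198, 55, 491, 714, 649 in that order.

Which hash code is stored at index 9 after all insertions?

649

110: h=0 → slot 0
198: h=0, probe 0,1 → slot 1
55: h=0, probe 0,1,4 → slot 4
491: h=7 → slot 7
714: h=10 → slot 10
649: h=0, probe 0,1,4,9 → slot 9
Table: [110, 198, ∅, ∅, 55, ∅, ∅, 491, ∅, 649, 714]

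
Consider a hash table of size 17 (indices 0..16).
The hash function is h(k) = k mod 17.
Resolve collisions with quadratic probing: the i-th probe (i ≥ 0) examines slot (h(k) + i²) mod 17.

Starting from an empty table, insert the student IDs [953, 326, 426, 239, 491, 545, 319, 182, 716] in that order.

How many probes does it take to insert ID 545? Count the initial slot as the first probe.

953 hashes to 1; slot 1 is free -> place at 1.
326 hashes to 3; slot 3 is free -> place at 3.
426 hashes to 1; 1 taken -> place at 2.
239 hashes to 1; 1,2 taken -> place at 5.
491 hashes to 15; slot 15 is free -> place at 15.
545 hashes to 1; 1,2,5 taken -> place at 10.
319 hashes to 13; slot 13 is free -> place at 13.
182 hashes to 12; slot 12 is free -> place at 12.
716 hashes to 2; 2,3 taken -> place at 6.
Table: [—, 953, 426, 326, —, 239, 716, —, —, —, 545, —, 182, 319, —, 491, —]

4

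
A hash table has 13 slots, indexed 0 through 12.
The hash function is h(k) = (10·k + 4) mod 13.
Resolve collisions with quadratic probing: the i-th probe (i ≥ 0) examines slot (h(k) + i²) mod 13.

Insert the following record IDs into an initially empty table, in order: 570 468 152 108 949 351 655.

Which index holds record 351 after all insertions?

0

570 hashes to 10; slot 10 is free → place at 10.
468 hashes to 4; slot 4 is free → place at 4.
152 hashes to 3; slot 3 is free → place at 3.
108 hashes to 5; slot 5 is free → place at 5.
949 hashes to 4; 4,5 taken → place at 8.
351 hashes to 4; 4,5,8 taken → place at 0.
655 hashes to 2; slot 2 is free → place at 2.
Table: [351, -, 655, 152, 468, 108, -, -, 949, -, 570, -, -]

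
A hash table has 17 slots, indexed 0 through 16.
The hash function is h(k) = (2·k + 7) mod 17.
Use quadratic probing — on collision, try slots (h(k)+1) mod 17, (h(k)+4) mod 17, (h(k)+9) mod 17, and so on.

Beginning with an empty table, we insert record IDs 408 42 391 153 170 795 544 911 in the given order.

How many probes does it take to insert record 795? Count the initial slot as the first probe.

2

Insert 408: h=7, slot 7 empty => index 7.
Insert 42: h=6, slot 6 empty => index 6.
Insert 391: h=7, slot 7 occupied => index 8.
Insert 153: h=7, slots 7,8 occupied => index 11.
Insert 170: h=7, slots 7,8,11 occupied => index 16.
Insert 795: h=16, slot 16 occupied => index 0.
Insert 544: h=7, slots 7,8,11,16,6 occupied => index 15.
Insert 911: h=10, slot 10 empty => index 10.
Table: [795, _, _, _, _, _, 42, 408, 391, _, 911, 153, _, _, _, 544, 170]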